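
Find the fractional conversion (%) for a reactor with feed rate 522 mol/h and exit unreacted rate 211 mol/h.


X = (F_in - F_out) / F_in * 100
Moles reacted = 522 - 211 = 311
X = 311 / 522 * 100
= 0.5958 * 100
= 59.58 %

59.58 %


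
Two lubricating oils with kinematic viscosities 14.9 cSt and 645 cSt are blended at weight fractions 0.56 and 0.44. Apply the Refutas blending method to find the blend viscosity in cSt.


Refutas method: VBN_i = 14.534*ln(ln(visc_i + 0.8)) + 10.975, blended linearly by mass fraction; since VBN is linear in VBI_i = ln(ln(visc_i + 0.8)) and the fractions sum to 1, blend VBI directly: visc = exp(exp(VBI_blend)) - 0.8
VBI_1 = ln(ln(14.9 + 0.8)) = 1.01293
VBI_2 = ln(ln(645 + 0.8)) = 1.86725
VBI_blend = 0.56 * 1.01293 + 0.44 * 1.86725 = 1.38883
visc_blend = exp(exp(1.38883)) - 0.8 = 54.36

54.36 cSt


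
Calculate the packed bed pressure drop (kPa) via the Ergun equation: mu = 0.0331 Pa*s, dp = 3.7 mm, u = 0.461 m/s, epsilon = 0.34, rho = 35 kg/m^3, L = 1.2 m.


dp = 3.7 mm = 0.0037 m
Viscous term = 150*0.0331*0.461*(1-0.34)^2 / (0.0037^2*0.34^3) = 1852970
Inertial term = 1.75*35*0.461^2*(1-0.34) / (0.0037*0.34^3) = 59076.3
dP/L = 1852970 + 59076.3 = 1912050 Pa/m
dP = 1912050 * 1.2 / 1000 = 2294 kPa

2294 kPa


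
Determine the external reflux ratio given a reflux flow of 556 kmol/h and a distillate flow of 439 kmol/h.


Reflux ratio definition: R = L / D (liquid returned / distillate withdrawn)
L = 556 kmol/h, D = 439 kmol/h
R = 556 / 439 = 1.267

1.267


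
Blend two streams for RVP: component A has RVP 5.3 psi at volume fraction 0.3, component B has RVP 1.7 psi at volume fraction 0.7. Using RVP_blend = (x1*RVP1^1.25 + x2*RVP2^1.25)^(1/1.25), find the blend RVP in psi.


Chevron index: RVP_blend = (sum xi*RVPi^1.25)^(1/1.25)
RVP^1.25 terms: 0.3 * 5.3^1.25 + 0.7 * 1.7^1.25 = 3.7713
RVP_blend = 3.7713^(1/1.25) = 2.892

2.892 psi


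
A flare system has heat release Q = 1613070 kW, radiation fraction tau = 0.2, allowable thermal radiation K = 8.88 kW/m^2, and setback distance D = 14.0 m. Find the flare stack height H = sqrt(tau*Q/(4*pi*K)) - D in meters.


tau*Q/(4*pi*K) = 0.2 * 1613070 / (4 * pi * 8.88) = 2891.08
sqrt(2891.08) = 53.7688
H = 53.7688 - 14.0 = 39.77

39.77 m


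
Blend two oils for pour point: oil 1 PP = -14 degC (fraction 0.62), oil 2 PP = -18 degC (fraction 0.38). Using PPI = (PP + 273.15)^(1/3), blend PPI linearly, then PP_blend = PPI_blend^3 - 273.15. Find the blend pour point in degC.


PPI_1 = (-14 + 273.15)^(1/3) = 6.375541
PPI_2 = (-18 + 273.15)^(1/3) = 6.342569
PPI_blend = 0.62 * 6.375541 + 0.38 * 6.342569 = 6.363012
PP_blend = 6.363012^3 - 273.15 = 257.6251 - 273.15 = -15.52

-15.52 degC


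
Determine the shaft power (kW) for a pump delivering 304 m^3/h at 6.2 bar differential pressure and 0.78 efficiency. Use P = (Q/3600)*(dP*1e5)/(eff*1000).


Q = 304 / 3600 = 0.0844444 m^3/s
P = 0.0844444 * (6.2 * 1e5) / 0.78 / 1000 = 67.12

67.12 kW


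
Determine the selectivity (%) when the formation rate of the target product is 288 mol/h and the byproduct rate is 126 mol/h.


Selectivity = desired / (desired + undesired) * 100
Total products = 288 + 126 = 414 mol/h
S = 288 / 414 * 100
= 0.6957 * 100
= 69.57 %

69.57 %


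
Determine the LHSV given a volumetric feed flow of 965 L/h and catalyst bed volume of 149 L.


LHSV = volumetric feed rate / catalyst volume
= 965 L/h / 149 L
= 6.477 h^-1

6.477 h^-1


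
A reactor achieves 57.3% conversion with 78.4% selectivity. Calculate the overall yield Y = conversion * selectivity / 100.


Overall yield = conversion (%) * selectivity (%) / 100
Conversion = 57.3%, Selectivity = 78.4%
Y = 57.3 * 78.4 / 100
= 44.9232 %

44.9232 %


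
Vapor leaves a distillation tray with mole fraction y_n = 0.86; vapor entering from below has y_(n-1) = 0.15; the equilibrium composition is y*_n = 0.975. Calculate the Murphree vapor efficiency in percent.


Murphree vapor efficiency: EMV = (y_n - y_(n-1)) / (y*_n - y_(n-1)) * 100
EMV = (0.86 - 0.15) / (0.975 - 0.15) * 100 = 0.71 / 0.825 * 100 = 86.06

86.06 %


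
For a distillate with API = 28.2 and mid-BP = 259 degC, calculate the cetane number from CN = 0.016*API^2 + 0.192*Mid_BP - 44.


CN = 0.016 * 28.2^2 + 0.192 * 259 - 44
CN = 12.72384 + 49.728 - 44 = 18.45184

18.45184


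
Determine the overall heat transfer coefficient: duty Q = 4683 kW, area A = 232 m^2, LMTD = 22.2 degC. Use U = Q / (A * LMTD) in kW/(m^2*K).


From Q = U*A*LMTD, U = Q / (A * LMTD)
U = 4683 / (232 * 22.2) = 4683 / 5150.4 = 0.9092

0.9092 kW/(m^2*K)


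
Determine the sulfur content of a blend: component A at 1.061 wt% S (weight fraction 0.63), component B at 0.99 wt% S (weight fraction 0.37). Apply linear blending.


Linear sulfur blending: S_blend = x1*S1 + x2*S2
Contribution 1: 0.63 * 1.061 = 0.66843 wt%
Contribution 2: 0.37 * 0.99 = 0.3663 wt%
S_blend = 0.66843 + 0.3663 = 1.03473

1.03473 wt%


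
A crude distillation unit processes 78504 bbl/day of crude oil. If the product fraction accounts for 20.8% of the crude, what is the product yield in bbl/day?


Crude throughput = 78504 bbl/day
Fraction yield = 20.8%
yield = throughput * fraction / 100
yield = 78504 * 20.8 / 100 = 16328.832

16328.832 bbl/day


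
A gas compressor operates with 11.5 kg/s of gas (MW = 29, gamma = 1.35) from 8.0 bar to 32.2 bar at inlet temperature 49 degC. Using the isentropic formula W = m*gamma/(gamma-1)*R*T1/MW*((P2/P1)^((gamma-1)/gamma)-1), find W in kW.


Isentropic work: W = m*(gamma/(gamma-1))*(R*T1/MW)*((P2/P1)^((gamma-1)/gamma) - 1)
T1 = 49 + 273.15 = 322.15 K
Pressure ratio = 32.2 / 8.0 = 4.025
Exponent = (1.35 - 1)/1.35 = 0.259259
(P2/P1)^exp - 1 = 4.025^0.259259 - 1 = 0.434799
W = 11.5 * 1.35 / 0.35 * 8.314 * 322.15 / 29 * 0.434799 = 1781

1781 kW


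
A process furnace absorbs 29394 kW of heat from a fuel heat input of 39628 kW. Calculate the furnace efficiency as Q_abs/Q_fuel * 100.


Furnace efficiency = Q_absorbed / Q_fuel * 100
= 29394 / 39628 * 100 = 74.17

74.17 %


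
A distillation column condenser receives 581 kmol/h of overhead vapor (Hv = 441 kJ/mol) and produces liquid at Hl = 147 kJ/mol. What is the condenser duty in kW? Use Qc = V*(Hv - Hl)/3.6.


Qc = 581 * (441 - 147) / 3.6 = 581 * 294 / 3.6 = 47450

47450 kW


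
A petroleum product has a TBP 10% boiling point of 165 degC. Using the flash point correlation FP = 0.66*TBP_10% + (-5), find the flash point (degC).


FP = 0.66 * 165 + (-5) = 103.9

103.9 degC


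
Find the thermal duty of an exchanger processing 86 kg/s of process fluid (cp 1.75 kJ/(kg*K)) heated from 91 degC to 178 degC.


Q = m_dot * cp * delta_T
delta_T = 178 - 91 = 87 K
Q = 86 * 1.75 * 87
= 150.5 * 87
= 13093.5 kW

13093.5 kW


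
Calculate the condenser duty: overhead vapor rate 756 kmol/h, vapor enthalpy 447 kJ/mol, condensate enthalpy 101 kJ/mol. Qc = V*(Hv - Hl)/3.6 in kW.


Qc = 756 * (447 - 101) / 3.6 = 756 * 346 / 3.6 = 72660

72660 kW


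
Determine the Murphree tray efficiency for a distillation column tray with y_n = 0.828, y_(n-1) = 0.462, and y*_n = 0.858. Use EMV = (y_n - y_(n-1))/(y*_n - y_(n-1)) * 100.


Murphree vapor efficiency: EMV = (y_n - y_(n-1)) / (y*_n - y_(n-1)) * 100
EMV = (0.828 - 0.462) / (0.858 - 0.462) * 100 = 0.366 / 0.396 * 100 = 92.42

92.42 %


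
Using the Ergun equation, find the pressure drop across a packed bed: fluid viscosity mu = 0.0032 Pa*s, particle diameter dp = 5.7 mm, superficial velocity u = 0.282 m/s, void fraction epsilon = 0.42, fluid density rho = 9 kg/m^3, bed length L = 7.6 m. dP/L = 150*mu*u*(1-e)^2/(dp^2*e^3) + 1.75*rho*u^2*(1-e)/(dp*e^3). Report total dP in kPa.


dp = 5.7 mm = 0.0057 m
Viscous term = 150*0.0032*0.282*(1-0.42)^2 / (0.0057^2*0.42^3) = 18916.8
Inertial term = 1.75*9*0.282^2*(1-0.42) / (0.0057*0.42^3) = 1720.22
dP/L = 18916.8 + 1720.22 = 20637 Pa/m
dP = 20637 * 7.6 / 1000 = 156.8 kPa

156.8 kPa


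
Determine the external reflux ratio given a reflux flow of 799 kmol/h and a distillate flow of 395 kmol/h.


Reflux ratio definition: R = L / D (liquid returned / distillate withdrawn)
L = 799 kmol/h, D = 395 kmol/h
R = 799 / 395 = 2.023

2.023


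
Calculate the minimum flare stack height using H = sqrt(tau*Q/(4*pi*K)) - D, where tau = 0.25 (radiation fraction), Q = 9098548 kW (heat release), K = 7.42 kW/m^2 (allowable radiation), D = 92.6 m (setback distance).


tau*Q/(4*pi*K) = 0.25 * 9098548 / (4 * pi * 7.42) = 24394.9
sqrt(24394.9) = 156.189
H = 156.189 - 92.6 = 63.59

63.59 m


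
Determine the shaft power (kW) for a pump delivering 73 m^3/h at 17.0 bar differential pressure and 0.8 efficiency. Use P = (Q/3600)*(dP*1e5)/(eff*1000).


Q = 73 / 3600 = 0.0202778 m^3/s
P = 0.0202778 * (17.0 * 1e5) / 0.8 / 1000 = 43.09

43.09 kW


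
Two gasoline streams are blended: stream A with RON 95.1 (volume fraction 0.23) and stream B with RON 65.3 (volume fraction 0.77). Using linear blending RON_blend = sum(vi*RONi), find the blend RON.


Linear blending: RON_blend = sum(vi * RONi)
Contribution 1: 0.23 * 95.1 = 21.873
Contribution 2: 0.77 * 65.3 = 50.281
RON_blend = 21.873 + 50.281 = 72.154

72.154


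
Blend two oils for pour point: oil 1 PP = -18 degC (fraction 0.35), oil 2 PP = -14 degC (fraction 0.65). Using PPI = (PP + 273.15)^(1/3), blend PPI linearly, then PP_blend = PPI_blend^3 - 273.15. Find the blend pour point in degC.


PPI_1 = (-18 + 273.15)^(1/3) = 6.342569
PPI_2 = (-14 + 273.15)^(1/3) = 6.375541
PPI_blend = 0.35 * 6.342569 + 0.65 * 6.375541 = 6.364001
PP_blend = 6.364001^3 - 273.15 = 257.7453 - 273.15 = -15.4

-15.4 degC


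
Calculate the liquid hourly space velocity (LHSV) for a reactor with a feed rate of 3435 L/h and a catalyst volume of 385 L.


LHSV = volumetric feed rate / catalyst volume
= 3435 L/h / 385 L
= 8.922 h^-1

8.922 h^-1


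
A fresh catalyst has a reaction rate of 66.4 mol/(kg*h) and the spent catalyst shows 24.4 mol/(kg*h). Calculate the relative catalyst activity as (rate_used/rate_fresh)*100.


Activity (%) = (rate_used / rate_fresh) * 100
rate_used = 24.4, rate_fresh = 66.4
= (24.4 / 66.4) * 100
= 0.3675 * 100 = 36.75

36.75 %


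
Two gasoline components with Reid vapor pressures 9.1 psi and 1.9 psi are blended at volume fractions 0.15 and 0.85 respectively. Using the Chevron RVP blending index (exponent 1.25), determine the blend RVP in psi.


Chevron index: RVP_blend = (sum xi*RVPi^1.25)^(1/1.25)
RVP^1.25 terms: 0.15 * 9.1^1.25 + 0.85 * 1.9^1.25 = 4.26689
RVP_blend = 4.26689^(1/1.25) = 3.192

3.192 psi


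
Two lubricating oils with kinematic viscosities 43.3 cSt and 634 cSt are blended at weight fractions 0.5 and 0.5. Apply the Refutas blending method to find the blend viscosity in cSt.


Refutas method: VBN_i = 14.534*ln(ln(visc_i + 0.8)) + 10.975, blended linearly by mass fraction; since VBN is linear in VBI_i = ln(ln(visc_i + 0.8)) and the fractions sum to 1, blend VBI directly: visc = exp(exp(VBI_blend)) - 0.8
VBI_1 = ln(ln(43.3 + 0.8)) = 1.33143
VBI_2 = ln(ln(634 + 0.8)) = 1.86459
VBI_blend = 0.5 * 1.33143 + 0.5 * 1.86459 = 1.59801
visc_blend = exp(exp(1.59801)) - 0.8 = 139.4

139.4 cSt


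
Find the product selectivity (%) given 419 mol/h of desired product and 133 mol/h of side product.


Selectivity = desired / (desired + undesired) * 100
Total products = 419 + 133 = 552 mol/h
S = 419 / 552 * 100
= 0.7591 * 100
= 75.91 %

75.91 %


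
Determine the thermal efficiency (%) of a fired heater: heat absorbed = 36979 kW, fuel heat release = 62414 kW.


Furnace efficiency = Q_absorbed / Q_fuel * 100
= 36979 / 62414 * 100 = 59.25

59.25 %


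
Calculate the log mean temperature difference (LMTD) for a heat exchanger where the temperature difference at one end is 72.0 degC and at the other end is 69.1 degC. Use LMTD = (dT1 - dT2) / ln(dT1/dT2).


LMTD = (dT1 - dT2) / ln(dT1/dT2)
= (72.0 - 69.1) / ln(72.0 / 69.1) = 2.9 / 0.0411114 = 70.54

70.54 degC


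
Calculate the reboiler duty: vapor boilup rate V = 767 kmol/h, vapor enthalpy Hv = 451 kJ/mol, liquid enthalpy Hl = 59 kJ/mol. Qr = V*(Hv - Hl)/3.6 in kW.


Qr = 767 * (451 - 59) / 3.6 = 767 * 392 / 3.6 = 83520

83520 kW


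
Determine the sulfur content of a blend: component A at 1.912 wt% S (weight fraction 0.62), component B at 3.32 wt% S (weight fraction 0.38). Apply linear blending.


Linear sulfur blending: S_blend = x1*S1 + x2*S2
Contribution 1: 0.62 * 1.912 = 1.18544 wt%
Contribution 2: 0.38 * 3.32 = 1.2616 wt%
S_blend = 1.18544 + 1.2616 = 2.44704

2.44704 wt%


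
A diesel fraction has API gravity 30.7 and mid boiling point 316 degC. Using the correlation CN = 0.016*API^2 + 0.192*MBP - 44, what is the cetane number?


CN = 0.016 * 30.7^2 + 0.192 * 316 - 44
CN = 15.07984 + 60.672 - 44 = 31.75184

31.75184


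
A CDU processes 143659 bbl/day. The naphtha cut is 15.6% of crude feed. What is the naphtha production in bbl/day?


Crude throughput = 143659 bbl/day
Fraction yield = 15.6%
yield = throughput * fraction / 100
yield = 143659 * 15.6 / 100 = 22410.804

22410.804 bbl/day


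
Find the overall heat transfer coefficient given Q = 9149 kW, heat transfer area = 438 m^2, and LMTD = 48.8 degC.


From Q = U*A*LMTD, U = Q / (A * LMTD)
U = 9149 / (438 * 48.8) = 9149 / 21374.4 = 0.4280

0.4280 kW/(m^2*K)


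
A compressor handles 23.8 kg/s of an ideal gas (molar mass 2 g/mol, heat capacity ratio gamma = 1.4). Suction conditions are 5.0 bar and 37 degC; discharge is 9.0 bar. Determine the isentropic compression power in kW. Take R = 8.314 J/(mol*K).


Isentropic work: W = m*(gamma/(gamma-1))*(R*T1/MW)*((P2/P1)^((gamma-1)/gamma) - 1)
T1 = 37 + 273.15 = 310.15 K
Pressure ratio = 9.0 / 5.0 = 1.8
Exponent = (1.4 - 1)/1.4 = 0.285714
(P2/P1)^exp - 1 = 1.8^0.285714 - 1 = 0.182864
W = 23.8 * 1.4 / 0.4 * 8.314 * 310.15 / 2 * 0.182864 = 19640

19640 kW


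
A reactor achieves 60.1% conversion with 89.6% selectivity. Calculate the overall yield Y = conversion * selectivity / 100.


Overall yield = conversion (%) * selectivity (%) / 100
Conversion = 60.1%, Selectivity = 89.6%
Y = 60.1 * 89.6 / 100
= 53.8496 %

53.8496 %


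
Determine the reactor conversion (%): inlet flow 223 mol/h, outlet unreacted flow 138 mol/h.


X = (F_in - F_out) / F_in * 100
Moles reacted = 223 - 138 = 85
X = 85 / 223 * 100
= 0.3812 * 100
= 38.12 %

38.12 %


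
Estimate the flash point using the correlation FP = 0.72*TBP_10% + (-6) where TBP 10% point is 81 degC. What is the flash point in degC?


FP = 0.72 * 81 + (-6) = 52.32

52.32 degC


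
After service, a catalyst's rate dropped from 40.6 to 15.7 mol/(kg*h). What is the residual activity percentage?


Activity (%) = (rate_used / rate_fresh) * 100
rate_used = 15.7, rate_fresh = 40.6
= (15.7 / 40.6) * 100
= 0.3867 * 100 = 38.67

38.67 %


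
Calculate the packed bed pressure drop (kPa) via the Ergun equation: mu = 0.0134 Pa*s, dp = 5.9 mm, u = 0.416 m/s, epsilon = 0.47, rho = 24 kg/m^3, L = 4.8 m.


dp = 5.9 mm = 0.0059 m
Viscous term = 150*0.0134*0.416*(1-0.47)^2 / (0.0059^2*0.47^3) = 64989.6
Inertial term = 1.75*24*0.416^2*(1-0.47) / (0.0059*0.47^3) = 6288.78
dP/L = 64989.6 + 6288.78 = 71278.4 Pa/m
dP = 71278.4 * 4.8 / 1000 = 342.1 kPa

342.1 kPa


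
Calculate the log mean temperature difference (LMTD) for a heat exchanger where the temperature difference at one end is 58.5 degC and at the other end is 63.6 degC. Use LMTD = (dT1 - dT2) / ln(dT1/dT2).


LMTD = (dT1 - dT2) / ln(dT1/dT2)
= (58.5 - 63.6) / ln(58.5 / 63.6) = -5.1 / -0.0835867 = 61.01

61.01 degC


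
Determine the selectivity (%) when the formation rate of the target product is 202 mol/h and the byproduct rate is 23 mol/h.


Selectivity = desired / (desired + undesired) * 100
Total products = 202 + 23 = 225 mol/h
S = 202 / 225 * 100
= 0.8978 * 100
= 89.78 %

89.78 %


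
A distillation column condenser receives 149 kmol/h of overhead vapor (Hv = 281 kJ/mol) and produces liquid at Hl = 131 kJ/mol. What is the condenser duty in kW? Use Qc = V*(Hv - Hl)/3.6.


Qc = 149 * (281 - 131) / 3.6 = 149 * 150 / 3.6 = 6208

6208 kW


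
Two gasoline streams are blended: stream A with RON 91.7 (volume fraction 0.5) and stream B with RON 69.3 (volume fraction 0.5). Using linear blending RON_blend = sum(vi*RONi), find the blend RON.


Linear blending: RON_blend = sum(vi * RONi)
Contribution 1: 0.5 * 91.7 = 45.85
Contribution 2: 0.5 * 69.3 = 34.65
RON_blend = 45.85 + 34.65 = 80.5

80.5


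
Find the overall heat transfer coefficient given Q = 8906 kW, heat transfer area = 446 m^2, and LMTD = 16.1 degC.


From Q = U*A*LMTD, U = Q / (A * LMTD)
U = 8906 / (446 * 16.1) = 8906 / 7180.6 = 1.240

1.240 kW/(m^2*K)


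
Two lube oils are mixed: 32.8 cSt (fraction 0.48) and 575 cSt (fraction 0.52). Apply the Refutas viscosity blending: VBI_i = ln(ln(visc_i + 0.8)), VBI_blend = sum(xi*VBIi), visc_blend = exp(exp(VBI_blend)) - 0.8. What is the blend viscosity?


Refutas method: VBN_i = 14.534*ln(ln(visc_i + 0.8)) + 10.975, blended linearly by mass fraction; since VBN is linear in VBI_i = ln(ln(visc_i + 0.8)) and the fractions sum to 1, blend VBI directly: visc = exp(exp(VBI_blend)) - 0.8
VBI_1 = ln(ln(32.8 + 0.8)) = 1.2569
VBI_2 = ln(ln(575 + 0.8)) = 1.84936
VBI_blend = 0.48 * 1.2569 + 0.52 * 1.84936 = 1.56498
visc_blend = exp(exp(1.56498)) - 0.8 = 118.6

118.6 cSt


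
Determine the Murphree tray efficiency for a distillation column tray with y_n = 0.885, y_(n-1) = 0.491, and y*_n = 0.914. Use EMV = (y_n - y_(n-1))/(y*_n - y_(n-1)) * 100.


Murphree vapor efficiency: EMV = (y_n - y_(n-1)) / (y*_n - y_(n-1)) * 100
EMV = (0.885 - 0.491) / (0.914 - 0.491) * 100 = 0.394 / 0.423 * 100 = 93.14

93.14 %


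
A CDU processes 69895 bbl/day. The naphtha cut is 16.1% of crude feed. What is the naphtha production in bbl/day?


Crude throughput = 69895 bbl/day
Fraction yield = 16.1%
yield = throughput * fraction / 100
yield = 69895 * 16.1 / 100 = 11253.095

11253.095 bbl/day


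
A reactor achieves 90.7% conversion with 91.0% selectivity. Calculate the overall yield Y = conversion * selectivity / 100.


Overall yield = conversion (%) * selectivity (%) / 100
Conversion = 90.7%, Selectivity = 91.0%
Y = 90.7 * 91.0 / 100
= 82.537 %

82.537 %


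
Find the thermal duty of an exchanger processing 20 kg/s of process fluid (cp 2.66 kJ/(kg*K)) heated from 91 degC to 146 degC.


Q = m_dot * cp * delta_T
delta_T = 146 - 91 = 55 K
Q = 20 * 2.66 * 55
= 53.2 * 55
= 2926 kW

2926 kW


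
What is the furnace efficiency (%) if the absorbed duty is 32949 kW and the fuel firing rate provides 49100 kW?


Furnace efficiency = Q_absorbed / Q_fuel * 100
= 32949 / 49100 * 100 = 67.11

67.11 %


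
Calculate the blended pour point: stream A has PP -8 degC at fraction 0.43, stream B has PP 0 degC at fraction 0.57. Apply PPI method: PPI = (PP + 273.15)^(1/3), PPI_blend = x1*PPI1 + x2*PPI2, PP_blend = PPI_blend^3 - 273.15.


PPI_1 = (-8 + 273.15)^(1/3) = 6.42437
PPI_2 = (0 + 273.15)^(1/3) = 6.488342
PPI_blend = 0.43 * 6.42437 + 0.57 * 6.488342 = 6.460834
PP_blend = 6.460834^3 - 273.15 = 269.6906 - 273.15 = -3.46

-3.46 degC


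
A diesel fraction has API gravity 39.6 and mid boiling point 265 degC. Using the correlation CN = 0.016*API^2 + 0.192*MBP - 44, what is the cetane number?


CN = 0.016 * 39.6^2 + 0.192 * 265 - 44
CN = 25.09056 + 50.88 - 44 = 31.97056

31.97056


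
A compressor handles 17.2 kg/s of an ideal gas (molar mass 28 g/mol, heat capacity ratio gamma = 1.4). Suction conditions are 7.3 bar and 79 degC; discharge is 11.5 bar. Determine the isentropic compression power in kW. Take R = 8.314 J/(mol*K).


Isentropic work: W = m*(gamma/(gamma-1))*(R*T1/MW)*((P2/P1)^((gamma-1)/gamma) - 1)
T1 = 79 + 273.15 = 352.15 K
Pressure ratio = 11.5 / 7.3 = 1.57534
Exponent = (1.4 - 1)/1.4 = 0.285714
(P2/P1)^exp - 1 = 1.57534^0.285714 - 1 = 0.138656
W = 17.2 * 1.4 / 0.4 * 8.314 * 352.15 / 28 * 0.138656 = 872.8

872.8 kW


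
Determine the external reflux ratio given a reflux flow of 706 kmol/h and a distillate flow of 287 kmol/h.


Reflux ratio definition: R = L / D (liquid returned / distillate withdrawn)
L = 706 kmol/h, D = 287 kmol/h
R = 706 / 287 = 2.460

2.460


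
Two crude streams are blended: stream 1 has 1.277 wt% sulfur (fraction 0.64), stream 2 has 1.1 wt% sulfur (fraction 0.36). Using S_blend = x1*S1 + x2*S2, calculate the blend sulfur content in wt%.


Linear sulfur blending: S_blend = x1*S1 + x2*S2
Contribution 1: 0.64 * 1.277 = 0.81728 wt%
Contribution 2: 0.36 * 1.1 = 0.396 wt%
S_blend = 0.81728 + 0.396 = 1.21328

1.21328 wt%


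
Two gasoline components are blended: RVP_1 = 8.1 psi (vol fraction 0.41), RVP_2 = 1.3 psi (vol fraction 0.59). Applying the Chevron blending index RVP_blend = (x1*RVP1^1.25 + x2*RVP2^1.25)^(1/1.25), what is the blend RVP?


Chevron index: RVP_blend = (sum xi*RVPi^1.25)^(1/1.25)
RVP^1.25 terms: 0.41 * 8.1^1.25 + 0.59 * 1.3^1.25 = 6.4216
RVP_blend = 6.4216^(1/1.25) = 4.427

4.427 psi


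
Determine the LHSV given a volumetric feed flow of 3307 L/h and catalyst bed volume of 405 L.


LHSV = volumetric feed rate / catalyst volume
= 3307 L/h / 405 L
= 8.165 h^-1

8.165 h^-1


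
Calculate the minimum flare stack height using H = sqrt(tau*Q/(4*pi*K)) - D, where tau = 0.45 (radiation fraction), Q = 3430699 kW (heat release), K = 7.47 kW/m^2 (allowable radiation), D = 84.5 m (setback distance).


tau*Q/(4*pi*K) = 0.45 * 3430699 / (4 * pi * 7.47) = 16446.2
sqrt(16446.2) = 128.243
H = 128.243 - 84.5 = 43.74

43.74 m


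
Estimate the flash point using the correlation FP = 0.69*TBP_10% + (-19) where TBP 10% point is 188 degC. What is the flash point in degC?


FP = 0.69 * 188 + (-19) = 110.72

110.72 degC


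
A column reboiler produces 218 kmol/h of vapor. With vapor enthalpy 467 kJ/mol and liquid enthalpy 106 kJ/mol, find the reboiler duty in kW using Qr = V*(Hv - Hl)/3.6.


Qr = 218 * (467 - 106) / 3.6 = 218 * 361 / 3.6 = 21860

21860 kW


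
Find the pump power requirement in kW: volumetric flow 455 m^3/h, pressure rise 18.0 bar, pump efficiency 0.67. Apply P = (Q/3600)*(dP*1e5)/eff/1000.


Q = 455 / 3600 = 0.126389 m^3/s
P = 0.126389 * (18.0 * 1e5) / 0.67 / 1000 = 339.6

339.6 kW


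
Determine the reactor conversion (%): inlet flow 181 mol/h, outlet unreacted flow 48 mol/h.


X = (F_in - F_out) / F_in * 100
Moles reacted = 181 - 48 = 133
X = 133 / 181 * 100
= 0.7348 * 100
= 73.48 %

73.48 %


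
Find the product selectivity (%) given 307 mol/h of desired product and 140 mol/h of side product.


Selectivity = desired / (desired + undesired) * 100
Total products = 307 + 140 = 447 mol/h
S = 307 / 447 * 100
= 0.6868 * 100
= 68.68 %

68.68 %


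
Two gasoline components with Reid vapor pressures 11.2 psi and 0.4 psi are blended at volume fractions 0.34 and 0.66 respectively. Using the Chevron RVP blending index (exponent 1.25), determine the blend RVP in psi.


Chevron index: RVP_blend = (sum xi*RVPi^1.25)^(1/1.25)
RVP^1.25 terms: 0.34 * 11.2^1.25 + 0.66 * 0.4^1.25 = 7.17624
RVP_blend = 7.17624^(1/1.25) = 4.839

4.839 psi


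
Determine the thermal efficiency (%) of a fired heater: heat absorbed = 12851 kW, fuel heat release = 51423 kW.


Furnace efficiency = Q_absorbed / Q_fuel * 100
= 12851 / 51423 * 100 = 24.99

24.99 %


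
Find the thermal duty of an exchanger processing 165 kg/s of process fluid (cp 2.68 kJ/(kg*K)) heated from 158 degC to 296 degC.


Q = m_dot * cp * delta_T
delta_T = 296 - 158 = 138 K
Q = 165 * 2.68 * 138
= 442.2 * 138
= 61023.6 kW

61023.6 kW


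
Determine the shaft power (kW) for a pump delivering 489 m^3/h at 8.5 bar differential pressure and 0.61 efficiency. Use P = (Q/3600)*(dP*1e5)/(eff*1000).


Q = 489 / 3600 = 0.135833 m^3/s
P = 0.135833 * (8.5 * 1e5) / 0.61 / 1000 = 189.3

189.3 kW


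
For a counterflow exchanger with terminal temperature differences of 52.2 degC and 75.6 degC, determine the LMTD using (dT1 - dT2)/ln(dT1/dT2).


LMTD = (dT1 - dT2) / ln(dT1/dT2)
= (52.2 - 75.6) / ln(52.2 / 75.6) = -23.4 / -0.370374 = 63.18

63.18 degC


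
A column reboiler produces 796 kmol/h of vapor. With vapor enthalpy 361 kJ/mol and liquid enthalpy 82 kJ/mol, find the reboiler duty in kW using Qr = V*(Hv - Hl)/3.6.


Qr = 796 * (361 - 82) / 3.6 = 796 * 279 / 3.6 = 61690

61690 kW


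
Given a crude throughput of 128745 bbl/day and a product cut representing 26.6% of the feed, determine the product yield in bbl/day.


Crude throughput = 128745 bbl/day
Fraction yield = 26.6%
yield = throughput * fraction / 100
yield = 128745 * 26.6 / 100 = 34246.17

34246.17 bbl/day


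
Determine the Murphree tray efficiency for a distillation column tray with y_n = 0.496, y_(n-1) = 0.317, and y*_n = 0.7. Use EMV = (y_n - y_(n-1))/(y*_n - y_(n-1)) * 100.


Murphree vapor efficiency: EMV = (y_n - y_(n-1)) / (y*_n - y_(n-1)) * 100
EMV = (0.496 - 0.317) / (0.7 - 0.317) * 100 = 0.179 / 0.383 * 100 = 46.74

46.74 %


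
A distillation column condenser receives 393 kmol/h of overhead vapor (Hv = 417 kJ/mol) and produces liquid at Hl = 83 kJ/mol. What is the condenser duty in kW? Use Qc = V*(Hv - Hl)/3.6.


Qc = 393 * (417 - 83) / 3.6 = 393 * 334 / 3.6 = 36460

36460 kW


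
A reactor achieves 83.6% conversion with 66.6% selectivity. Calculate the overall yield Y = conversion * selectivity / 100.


Overall yield = conversion (%) * selectivity (%) / 100
Conversion = 83.6%, Selectivity = 66.6%
Y = 83.6 * 66.6 / 100
= 55.6776 %

55.6776 %


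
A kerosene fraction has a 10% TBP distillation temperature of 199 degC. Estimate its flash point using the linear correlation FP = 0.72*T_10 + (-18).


FP = 0.72 * 199 + (-18) = 125.28

125.28 degC


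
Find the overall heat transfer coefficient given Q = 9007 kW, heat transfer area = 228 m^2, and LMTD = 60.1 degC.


From Q = U*A*LMTD, U = Q / (A * LMTD)
U = 9007 / (228 * 60.1) = 9007 / 13702.8 = 0.6573

0.6573 kW/(m^2*K)


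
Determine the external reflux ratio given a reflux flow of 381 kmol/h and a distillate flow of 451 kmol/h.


Reflux ratio definition: R = L / D (liquid returned / distillate withdrawn)
L = 381 kmol/h, D = 451 kmol/h
R = 381 / 451 = 0.8448

0.8448


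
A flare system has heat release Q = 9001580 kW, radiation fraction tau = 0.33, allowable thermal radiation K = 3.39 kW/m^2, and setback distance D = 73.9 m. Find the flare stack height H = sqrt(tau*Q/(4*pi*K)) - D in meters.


tau*Q/(4*pi*K) = 0.33 * 9001580 / (4 * pi * 3.39) = 69730.6
sqrt(69730.6) = 264.066
H = 264.066 - 73.9 = 190.2

190.2 m


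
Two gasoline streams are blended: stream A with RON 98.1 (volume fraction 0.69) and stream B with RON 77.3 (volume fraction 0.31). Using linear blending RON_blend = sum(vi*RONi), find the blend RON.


Linear blending: RON_blend = sum(vi * RONi)
Contribution 1: 0.69 * 98.1 = 67.689
Contribution 2: 0.31 * 77.3 = 23.963
RON_blend = 67.689 + 23.963 = 91.652

91.652


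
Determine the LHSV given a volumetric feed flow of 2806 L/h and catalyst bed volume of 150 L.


LHSV = volumetric feed rate / catalyst volume
= 2806 L/h / 150 L
= 18.71 h^-1

18.71 h^-1


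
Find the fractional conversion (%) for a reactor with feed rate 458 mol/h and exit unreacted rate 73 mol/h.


X = (F_in - F_out) / F_in * 100
Moles reacted = 458 - 73 = 385
X = 385 / 458 * 100
= 0.8406 * 100
= 84.06 %

84.06 %


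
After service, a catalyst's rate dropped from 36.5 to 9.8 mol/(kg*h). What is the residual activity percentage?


Activity (%) = (rate_used / rate_fresh) * 100
rate_used = 9.8, rate_fresh = 36.5
= (9.8 / 36.5) * 100
= 0.2685 * 100 = 26.85

26.85 %


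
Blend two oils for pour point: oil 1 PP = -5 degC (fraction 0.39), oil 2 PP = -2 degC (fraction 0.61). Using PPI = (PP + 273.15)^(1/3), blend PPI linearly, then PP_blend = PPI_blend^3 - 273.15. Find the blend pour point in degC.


PPI_1 = (-5 + 273.15)^(1/3) = 6.448508
PPI_2 = (-2 + 273.15)^(1/3) = 6.472467
PPI_blend = 0.39 * 6.448508 + 0.61 * 6.472467 = 6.463123
PP_blend = 6.463123^3 - 273.15 = 269.9773 - 273.15 = -3.17

-3.17 degC


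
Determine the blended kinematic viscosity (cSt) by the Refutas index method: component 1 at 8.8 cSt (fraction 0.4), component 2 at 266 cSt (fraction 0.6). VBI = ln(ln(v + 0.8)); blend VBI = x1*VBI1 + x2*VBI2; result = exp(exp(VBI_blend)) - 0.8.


Refutas method: VBN_i = 14.534*ln(ln(visc_i + 0.8)) + 10.975, blended linearly by mass fraction; since VBN is linear in VBI_i = ln(ln(visc_i + 0.8)) and the fractions sum to 1, blend VBI directly: visc = exp(exp(VBI_blend)) - 0.8
VBI_1 = ln(ln(8.8 + 0.8)) = 0.816145
VBI_2 = ln(ln(266 + 0.8)) = 1.72035
VBI_blend = 0.4 * 0.816145 + 0.6 * 1.72035 = 1.35867
visc_blend = exp(exp(1.35867)) - 0.8 = 48.16

48.16 cSt


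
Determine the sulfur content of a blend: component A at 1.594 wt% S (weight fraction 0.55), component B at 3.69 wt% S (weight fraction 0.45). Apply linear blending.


Linear sulfur blending: S_blend = x1*S1 + x2*S2
Contribution 1: 0.55 * 1.594 = 0.8767 wt%
Contribution 2: 0.45 * 3.69 = 1.6605 wt%
S_blend = 0.8767 + 1.6605 = 2.5372

2.5372 wt%


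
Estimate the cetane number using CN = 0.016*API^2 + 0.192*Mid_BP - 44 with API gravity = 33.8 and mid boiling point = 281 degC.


CN = 0.016 * 33.8^2 + 0.192 * 281 - 44
CN = 18.27904 + 53.952 - 44 = 28.23104

28.23104


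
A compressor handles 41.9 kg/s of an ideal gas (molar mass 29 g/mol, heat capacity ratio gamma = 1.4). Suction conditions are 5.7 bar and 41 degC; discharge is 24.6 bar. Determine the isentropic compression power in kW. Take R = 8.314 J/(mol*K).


Isentropic work: W = m*(gamma/(gamma-1))*(R*T1/MW)*((P2/P1)^((gamma-1)/gamma) - 1)
T1 = 41 + 273.15 = 314.15 K
Pressure ratio = 24.6 / 5.7 = 4.31579
Exponent = (1.4 - 1)/1.4 = 0.285714
(P2/P1)^exp - 1 = 4.31579^0.285714 - 1 = 0.518608
W = 41.9 * 1.4 / 0.4 * 8.314 * 314.15 / 29 * 0.518608 = 6850

6850 kW


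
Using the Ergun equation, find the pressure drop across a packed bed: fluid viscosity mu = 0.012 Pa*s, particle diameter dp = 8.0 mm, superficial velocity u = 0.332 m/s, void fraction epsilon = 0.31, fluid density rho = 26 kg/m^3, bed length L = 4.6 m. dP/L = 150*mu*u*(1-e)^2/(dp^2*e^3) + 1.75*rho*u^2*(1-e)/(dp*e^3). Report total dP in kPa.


dp = 8.0 mm = 0.008 m
Viscous term = 150*0.012*0.332*(1-0.31)^2 / (0.008^2*0.31^3) = 149226
Inertial term = 1.75*26*0.332^2*(1-0.31) / (0.008*0.31^3) = 14519.8
dP/L = 149226 + 14519.8 = 163746 Pa/m
dP = 163746 * 4.6 / 1000 = 753.2 kPa

753.2 kPa


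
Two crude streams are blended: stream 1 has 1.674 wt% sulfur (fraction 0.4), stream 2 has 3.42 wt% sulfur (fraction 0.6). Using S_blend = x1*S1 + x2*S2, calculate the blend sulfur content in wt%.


Linear sulfur blending: S_blend = x1*S1 + x2*S2
Contribution 1: 0.4 * 1.674 = 0.6696 wt%
Contribution 2: 0.6 * 3.42 = 2.052 wt%
S_blend = 0.6696 + 2.052 = 2.7216

2.7216 wt%


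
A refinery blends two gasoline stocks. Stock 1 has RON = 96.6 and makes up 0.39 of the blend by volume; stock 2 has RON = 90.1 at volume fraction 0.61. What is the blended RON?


Linear blending: RON_blend = sum(vi * RONi)
Contribution 1: 0.39 * 96.6 = 37.674
Contribution 2: 0.61 * 90.1 = 54.961
RON_blend = 37.674 + 54.961 = 92.635

92.635


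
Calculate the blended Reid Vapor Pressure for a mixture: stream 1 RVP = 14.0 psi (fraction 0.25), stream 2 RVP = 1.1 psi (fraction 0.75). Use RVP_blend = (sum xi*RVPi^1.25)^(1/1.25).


Chevron index: RVP_blend = (sum xi*RVPi^1.25)^(1/1.25)
RVP^1.25 terms: 0.25 * 14.0^1.25 + 0.75 * 1.1^1.25 = 7.61507
RVP_blend = 7.61507^(1/1.25) = 5.074

5.074 psi


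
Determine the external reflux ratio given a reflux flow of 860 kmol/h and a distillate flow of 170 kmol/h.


Reflux ratio definition: R = L / D (liquid returned / distillate withdrawn)
L = 860 kmol/h, D = 170 kmol/h
R = 860 / 170 = 5.059

5.059


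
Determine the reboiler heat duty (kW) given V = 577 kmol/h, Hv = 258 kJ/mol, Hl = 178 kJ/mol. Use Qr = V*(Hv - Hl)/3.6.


Qr = 577 * (258 - 178) / 3.6 = 577 * 80 / 3.6 = 12820

12820 kW


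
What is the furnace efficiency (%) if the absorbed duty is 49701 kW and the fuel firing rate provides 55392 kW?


Furnace efficiency = Q_absorbed / Q_fuel * 100
= 49701 / 55392 * 100 = 89.73

89.73 %


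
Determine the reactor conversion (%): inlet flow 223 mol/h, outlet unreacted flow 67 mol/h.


X = (F_in - F_out) / F_in * 100
Moles reacted = 223 - 67 = 156
X = 156 / 223 * 100
= 0.6996 * 100
= 69.96 %

69.96 %


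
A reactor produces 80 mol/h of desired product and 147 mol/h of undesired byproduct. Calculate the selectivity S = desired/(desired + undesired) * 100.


Selectivity = desired / (desired + undesired) * 100
Total products = 80 + 147 = 227 mol/h
S = 80 / 227 * 100
= 0.3524 * 100
= 35.24 %

35.24 %


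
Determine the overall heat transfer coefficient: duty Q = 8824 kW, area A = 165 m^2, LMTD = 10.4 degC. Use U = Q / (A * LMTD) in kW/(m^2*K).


From Q = U*A*LMTD, U = Q / (A * LMTD)
U = 8824 / (165 * 10.4) = 8824 / 1716 = 5.142

5.142 kW/(m^2*K)


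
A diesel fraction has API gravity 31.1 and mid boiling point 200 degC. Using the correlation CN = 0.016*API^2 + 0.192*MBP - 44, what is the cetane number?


CN = 0.016 * 31.1^2 + 0.192 * 200 - 44
CN = 15.47536 + 38.4 - 44 = 9.87536

9.87536


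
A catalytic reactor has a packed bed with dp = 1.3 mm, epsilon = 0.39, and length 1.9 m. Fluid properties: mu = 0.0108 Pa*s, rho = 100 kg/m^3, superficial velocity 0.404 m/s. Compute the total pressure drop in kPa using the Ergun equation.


dp = 1.3 mm = 0.0013 m
Viscous term = 150*0.0108*0.404*(1-0.39)^2 / (0.0013^2*0.39^3) = 2429270
Inertial term = 1.75*100*0.404^2*(1-0.39) / (0.0013*0.39^3) = 225940
dP/L = 2429270 + 225940 = 2655210 Pa/m
dP = 2655210 * 1.9 / 1000 = 5045 kPa

5045 kPa


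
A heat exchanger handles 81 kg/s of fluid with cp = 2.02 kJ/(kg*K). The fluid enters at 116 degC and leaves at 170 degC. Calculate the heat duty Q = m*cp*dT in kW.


Q = m_dot * cp * delta_T
delta_T = 170 - 116 = 54 K
Q = 81 * 2.02 * 54
= 163.62 * 54
= 8835.48 kW

8835.48 kW


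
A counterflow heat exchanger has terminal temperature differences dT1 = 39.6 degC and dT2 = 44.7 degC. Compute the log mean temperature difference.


LMTD = (dT1 - dT2) / ln(dT1/dT2)
= (39.6 - 44.7) / ln(39.6 / 44.7) = -5.1 / -0.121144 = 42.10

42.10 degC


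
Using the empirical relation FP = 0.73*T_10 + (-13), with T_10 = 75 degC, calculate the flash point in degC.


FP = 0.73 * 75 + (-13) = 41.75

41.75 degC


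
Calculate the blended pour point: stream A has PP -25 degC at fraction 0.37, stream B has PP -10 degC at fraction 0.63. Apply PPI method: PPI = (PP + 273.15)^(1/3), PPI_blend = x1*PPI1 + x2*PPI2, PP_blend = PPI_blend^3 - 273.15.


PPI_1 = (-25 + 273.15)^(1/3) = 6.284028
PPI_2 = (-10 + 273.15)^(1/3) = 6.408176
PPI_blend = 0.37 * 6.284028 + 0.63 * 6.408176 = 6.362241
PP_blend = 6.362241^3 - 273.15 = 257.5315 - 273.15 = -15.62

-15.62 degC


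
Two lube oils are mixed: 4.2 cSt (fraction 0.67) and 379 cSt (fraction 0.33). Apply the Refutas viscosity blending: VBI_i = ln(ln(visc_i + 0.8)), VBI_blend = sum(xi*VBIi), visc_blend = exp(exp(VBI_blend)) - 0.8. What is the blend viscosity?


Refutas method: VBN_i = 14.534*ln(ln(visc_i + 0.8)) + 10.975, blended linearly by mass fraction; since VBN is linear in VBI_i = ln(ln(visc_i + 0.8)) and the fractions sum to 1, blend VBI directly: visc = exp(exp(VBI_blend)) - 0.8
VBI_1 = ln(ln(4.2 + 0.8)) = 0.475885
VBI_2 = ln(ln(379 + 0.8)) = 1.78165
VBI_blend = 0.67 * 0.475885 + 0.33 * 1.78165 = 0.906787
visc_blend = exp(exp(0.906787)) - 0.8 = 11.10

11.10 cSt


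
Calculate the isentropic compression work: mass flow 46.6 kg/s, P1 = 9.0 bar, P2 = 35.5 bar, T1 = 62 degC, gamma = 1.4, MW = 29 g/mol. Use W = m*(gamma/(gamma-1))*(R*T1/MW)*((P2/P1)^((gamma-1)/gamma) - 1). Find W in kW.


Isentropic work: W = m*(gamma/(gamma-1))*(R*T1/MW)*((P2/P1)^((gamma-1)/gamma) - 1)
T1 = 62 + 273.15 = 335.15 K
Pressure ratio = 35.5 / 9.0 = 3.94444
Exponent = (1.4 - 1)/1.4 = 0.285714
(P2/P1)^exp - 1 = 3.94444^0.285714 - 1 = 0.480067
W = 46.6 * 1.4 / 0.4 * 8.314 * 335.15 / 29 * 0.480067 = 7523

7523 kW


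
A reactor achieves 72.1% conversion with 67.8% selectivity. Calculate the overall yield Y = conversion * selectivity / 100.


Overall yield = conversion (%) * selectivity (%) / 100
Conversion = 72.1%, Selectivity = 67.8%
Y = 72.1 * 67.8 / 100
= 48.8838 %

48.8838 %


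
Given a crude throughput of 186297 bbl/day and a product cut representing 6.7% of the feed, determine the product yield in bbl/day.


Crude throughput = 186297 bbl/day
Fraction yield = 6.7%
yield = throughput * fraction / 100
yield = 186297 * 6.7 / 100 = 12481.899

12481.899 bbl/day


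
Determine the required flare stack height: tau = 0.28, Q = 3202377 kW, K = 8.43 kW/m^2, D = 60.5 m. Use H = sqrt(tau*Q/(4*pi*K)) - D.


tau*Q/(4*pi*K) = 0.28 * 3202377 / (4 * pi * 8.43) = 8464.34
sqrt(8464.34) = 92.0018
H = 92.0018 - 60.5 = 31.50

31.50 m


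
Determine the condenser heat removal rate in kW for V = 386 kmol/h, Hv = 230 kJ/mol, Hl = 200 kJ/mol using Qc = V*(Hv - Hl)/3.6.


Qc = 386 * (230 - 200) / 3.6 = 386 * 30 / 3.6 = 3217

3217 kW


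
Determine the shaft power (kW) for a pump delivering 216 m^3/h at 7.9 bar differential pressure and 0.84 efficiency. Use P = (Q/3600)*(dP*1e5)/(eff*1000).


Q = 216 / 3600 = 0.06 m^3/s
P = 0.06 * (7.9 * 1e5) / 0.84 / 1000 = 56.43

56.43 kW


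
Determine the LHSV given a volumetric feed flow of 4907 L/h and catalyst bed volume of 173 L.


LHSV = volumetric feed rate / catalyst volume
= 4907 L/h / 173 L
= 28.36 h^-1

28.36 h^-1


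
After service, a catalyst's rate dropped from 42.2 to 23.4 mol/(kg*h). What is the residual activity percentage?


Activity (%) = (rate_used / rate_fresh) * 100
rate_used = 23.4, rate_fresh = 42.2
= (23.4 / 42.2) * 100
= 0.5545 * 100 = 55.45

55.45 %


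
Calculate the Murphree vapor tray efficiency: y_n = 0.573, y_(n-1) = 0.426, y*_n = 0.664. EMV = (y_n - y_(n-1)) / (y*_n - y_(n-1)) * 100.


Murphree vapor efficiency: EMV = (y_n - y_(n-1)) / (y*_n - y_(n-1)) * 100
EMV = (0.573 - 0.426) / (0.664 - 0.426) * 100 = 0.147 / 0.238 * 100 = 61.76

61.76 %


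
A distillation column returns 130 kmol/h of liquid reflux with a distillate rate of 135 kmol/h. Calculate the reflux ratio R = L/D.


Reflux ratio definition: R = L / D (liquid returned / distillate withdrawn)
L = 130 kmol/h, D = 135 kmol/h
R = 130 / 135 = 0.9630

0.9630


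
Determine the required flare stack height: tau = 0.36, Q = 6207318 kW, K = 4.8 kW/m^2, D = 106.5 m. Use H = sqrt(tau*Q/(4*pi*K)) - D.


tau*Q/(4*pi*K) = 0.36 * 6207318 / (4 * pi * 4.8) = 37047.2
sqrt(37047.2) = 192.476
H = 192.476 - 106.5 = 85.98

85.98 m


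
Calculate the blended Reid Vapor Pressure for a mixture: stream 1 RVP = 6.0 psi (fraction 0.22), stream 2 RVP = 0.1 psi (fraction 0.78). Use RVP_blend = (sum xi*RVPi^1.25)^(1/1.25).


Chevron index: RVP_blend = (sum xi*RVPi^1.25)^(1/1.25)
RVP^1.25 terms: 0.22 * 6.0^1.25 + 0.78 * 0.1^1.25 = 2.10977
RVP_blend = 2.10977^(1/1.25) = 1.817

1.817 psi


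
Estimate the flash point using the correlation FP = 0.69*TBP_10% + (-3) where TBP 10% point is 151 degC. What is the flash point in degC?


FP = 0.69 * 151 + (-3) = 101.19

101.19 degC


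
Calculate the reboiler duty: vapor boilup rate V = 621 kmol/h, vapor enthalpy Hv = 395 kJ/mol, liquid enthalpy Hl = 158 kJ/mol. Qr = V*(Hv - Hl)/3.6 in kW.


Qr = 621 * (395 - 158) / 3.6 = 621 * 237 / 3.6 = 40880

40880 kW


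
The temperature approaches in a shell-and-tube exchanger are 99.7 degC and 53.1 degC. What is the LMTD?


LMTD = (dT1 - dT2) / ln(dT1/dT2)
= (99.7 - 53.1) / ln(99.7 / 53.1) = 46.6 / 0.629989 = 73.97

73.97 degC


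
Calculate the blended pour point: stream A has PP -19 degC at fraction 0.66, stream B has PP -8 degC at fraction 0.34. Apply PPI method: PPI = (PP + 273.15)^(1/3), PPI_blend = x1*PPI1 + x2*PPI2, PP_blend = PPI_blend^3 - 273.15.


PPI_1 = (-19 + 273.15)^(1/3) = 6.334272
PPI_2 = (-8 + 273.15)^(1/3) = 6.42437
PPI_blend = 0.66 * 6.334272 + 0.34 * 6.42437 = 6.364905
PP_blend = 6.364905^3 - 273.15 = 257.8551 - 273.15 = -15.29

-15.29 degC
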